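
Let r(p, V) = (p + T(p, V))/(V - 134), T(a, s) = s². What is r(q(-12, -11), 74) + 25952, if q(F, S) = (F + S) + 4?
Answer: 517221/20 ≈ 25861.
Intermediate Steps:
q(F, S) = 4 + F + S
r(p, V) = (p + V²)/(-134 + V) (r(p, V) = (p + V²)/(V - 134) = (p + V²)/(-134 + V))
r(q(-12, -11), 74) + 25952 = ((4 - 12 - 11) + 74²)/(-134 + 74) + 25952 = (-19 + 5476)/(-60) + 25952 = -1/60*5457 + 25952 = -1819/20 + 25952 = 517221/20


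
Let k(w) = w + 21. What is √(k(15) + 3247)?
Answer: 7*√67 ≈ 57.297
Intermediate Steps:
k(w) = 21 + w
√(k(15) + 3247) = √((21 + 15) + 3247) = √(36 + 3247) = √3283 = 7*√67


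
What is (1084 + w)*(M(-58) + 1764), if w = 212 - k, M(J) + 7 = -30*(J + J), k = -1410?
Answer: 14171322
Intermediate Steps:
M(J) = -7 - 60*J (M(J) = -7 - 30*(J + J) = -7 - 60*J)
w = 1622 (w = 212 - 1*(-1410) = 212 + 1410 = 1622)
(1084 + w)*(M(-58) + 1764) = (1084 + 1622)*((-7 - 60*(-58)) + 1764) = 2706*((-7 + 3480) + 1764) = 2706*(3473 + 1764) = 2706*5237 = 14171322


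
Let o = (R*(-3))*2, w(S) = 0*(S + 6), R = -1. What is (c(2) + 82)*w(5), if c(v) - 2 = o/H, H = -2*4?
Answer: 0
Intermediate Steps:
w(S) = 0 (w(S) = 0*(6 + S) = 0)
o = 6 (o = -1*(-3)*2 = 3*2 = 6)
H = -8
c(v) = 5/4 (c(v) = 2 + 6/(-8) = 2 + 6*(-⅛) = 2 - ¾ = 5/4)
(c(2) + 82)*w(5) = (5/4 + 82)*0 = (333/4)*0 = 0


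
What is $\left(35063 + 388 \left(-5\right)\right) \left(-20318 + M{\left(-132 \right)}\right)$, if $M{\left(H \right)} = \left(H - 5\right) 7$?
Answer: $-704758071$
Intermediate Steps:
$M{\left(H \right)} = -35 + 7 H$ ($M{\left(H \right)} = \left(-5 + H\right) 7 = -35 + 7 H$)
$\left(35063 + 388 \left(-5\right)\right) \left(-20318 + M{\left(-132 \right)}\right) = \left(35063 + 388 \left(-5\right)\right) \left(-20318 + \left(-35 + 7 \left(-132\right)\right)\right) = \left(35063 - 1940\right) \left(-20318 - 959\right) = 33123 \left(-20318 - 959\right) = 33123 \left(-21277\right) = -704758071$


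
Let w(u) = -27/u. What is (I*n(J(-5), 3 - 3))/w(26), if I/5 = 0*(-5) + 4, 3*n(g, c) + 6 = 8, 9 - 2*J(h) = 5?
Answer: -1040/81 ≈ -12.840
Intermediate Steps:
J(h) = 2 (J(h) = 9/2 - ½*5 = 9/2 - 5/2 = 2)
n(g, c) = ⅔ (n(g, c) = -2 + (⅓)*8 = -2 + 8/3 = ⅔)
I = 20 (I = 5*(0*(-5) + 4) = 5*(0 + 4) = 5*4 = 20)
(I*n(J(-5), 3 - 3))/w(26) = (20*(⅔))/((-27/26)) = 40/(3*((-27*1/26))) = 40/(3*(-27/26)) = (40/3)*(-26/27) = -1040/81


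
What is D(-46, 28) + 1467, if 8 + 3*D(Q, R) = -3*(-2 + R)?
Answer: 4315/3 ≈ 1438.3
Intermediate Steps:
D(Q, R) = -⅔ - R (D(Q, R) = -8/3 + (-3*(-2 + R))/3 = -8/3 + (6 - 3*R)/3 = -8/3 + (2 - R) = -⅔ - R)
D(-46, 28) + 1467 = (-⅔ - 1*28) + 1467 = (-⅔ - 28) + 1467 = -86/3 + 1467 = 4315/3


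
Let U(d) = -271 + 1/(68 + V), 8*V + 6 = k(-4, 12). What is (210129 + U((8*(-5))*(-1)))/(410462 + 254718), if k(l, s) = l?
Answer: 5603209/17760306 ≈ 0.31549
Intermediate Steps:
V = -5/4 (V = -¾ + (⅛)*(-4) = -¾ - ½ = -5/4 ≈ -1.2500)
U(d) = -72353/267 (U(d) = -271 + 1/(68 - 5/4) = -271 + 1/(267/4) = -271 + 4/267 = -72353/267)
(210129 + U((8*(-5))*(-1)))/(410462 + 254718) = (210129 - 72353/267)/(410462 + 254718) = (56032090/267)/665180 = (56032090/267)*(1/665180) = 5603209/17760306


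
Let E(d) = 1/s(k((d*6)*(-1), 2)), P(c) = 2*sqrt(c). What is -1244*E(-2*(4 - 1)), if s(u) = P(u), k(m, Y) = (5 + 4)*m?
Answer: -311/9 ≈ -34.556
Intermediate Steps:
k(m, Y) = 9*m
s(u) = 2*sqrt(u)
E(d) = sqrt(6)/(36*sqrt(-d)) (E(d) = 1/(2*sqrt(9*((d*6)*(-1)))) = 1/(2*sqrt(9*((6*d)*(-1)))) = 1/(2*sqrt(9*(-6*d))) = 1/(2*sqrt(-54*d)) = 1/(2*(3*sqrt(6)*sqrt(-d))) = 1/(6*sqrt(6)*sqrt(-d)) = sqrt(6)/(36*sqrt(-d)))
-1244*E(-2*(4 - 1)) = -311*sqrt(6)/(9*sqrt(-(-2)*(4 - 1))) = -311*sqrt(6)/(9*sqrt(-(-2)*3)) = -311*sqrt(6)/(9*sqrt(-1*(-6))) = -311*sqrt(6)/(9*sqrt(6)) = -311*sqrt(6)*sqrt(6)/6/9 = -1244*1/36 = -311/9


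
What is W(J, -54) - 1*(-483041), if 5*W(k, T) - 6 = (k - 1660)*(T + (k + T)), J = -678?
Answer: 4252879/5 ≈ 8.5058e+5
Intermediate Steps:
W(k, T) = 6/5 + (-1660 + k)*(k + 2*T)/5 (W(k, T) = 6/5 + ((k - 1660)*(T + (k + T)))/5 = 6/5 + ((-1660 + k)*(T + (T + k)))/5 = 6/5 + ((-1660 + k)*(k + 2*T))/5 = 6/5 + (-1660 + k)*(k + 2*T)/5)
W(J, -54) - 1*(-483041) = (6/5 - 664*(-54) - 332*(-678) + (⅕)*(-678)² + (⅖)*(-54)*(-678)) - 1*(-483041) = (6/5 + 35856 + 225096 + (⅕)*459684 + 73224/5) + 483041 = (6/5 + 35856 + 225096 + 459684/5 + 73224/5) + 483041 = 1837674/5 + 483041 = 4252879/5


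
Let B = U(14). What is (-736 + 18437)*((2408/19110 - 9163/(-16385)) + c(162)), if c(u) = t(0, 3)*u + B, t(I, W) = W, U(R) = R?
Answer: 39643471898743/4473105 ≈ 8.8626e+6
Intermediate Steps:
B = 14
c(u) = 14 + 3*u (c(u) = 3*u + 14 = 14 + 3*u)
(-736 + 18437)*((2408/19110 - 9163/(-16385)) + c(162)) = (-736 + 18437)*((2408/19110 - 9163/(-16385)) + (14 + 3*162)) = 17701*((2408*(1/19110) - 9163*(-1/16385)) + (14 + 486)) = 17701*((172/1365 + 9163/16385) + 500) = 17701*(3065143/4473105 + 500) = 17701*(2239617643/4473105) = 39643471898743/4473105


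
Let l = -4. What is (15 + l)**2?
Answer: 121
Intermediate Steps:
(15 + l)**2 = (15 - 4)**2 = 11**2 = 121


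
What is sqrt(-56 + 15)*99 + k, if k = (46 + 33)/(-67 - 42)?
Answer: -79/109 + 99*I*sqrt(41) ≈ -0.72477 + 633.91*I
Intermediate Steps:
k = -79/109 (k = 79/(-109) = 79*(-1/109) = -79/109 ≈ -0.72477)
sqrt(-56 + 15)*99 + k = sqrt(-56 + 15)*99 - 79/109 = sqrt(-41)*99 - 79/109 = (I*sqrt(41))*99 - 79/109 = 99*I*sqrt(41) - 79/109 = -79/109 + 99*I*sqrt(41)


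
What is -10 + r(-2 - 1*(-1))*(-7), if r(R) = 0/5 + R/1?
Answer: -3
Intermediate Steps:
r(R) = R (r(R) = 0*(⅕) + R*1 = 0 + R = R)
-10 + r(-2 - 1*(-1))*(-7) = -10 + (-2 - 1*(-1))*(-7) = -10 + (-2 + 1)*(-7) = -10 - 1*(-7) = -10 + 7 = -3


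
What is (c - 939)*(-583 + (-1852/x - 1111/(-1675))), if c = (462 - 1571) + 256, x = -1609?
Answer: 2806879534592/2695075 ≈ 1.0415e+6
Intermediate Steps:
c = -853 (c = -1109 + 256 = -853)
(c - 939)*(-583 + (-1852/x - 1111/(-1675))) = (-853 - 939)*(-583 + (-1852/(-1609) - 1111/(-1675))) = -1792*(-583 + (-1852*(-1/1609) - 1111*(-1/1675))) = -1792*(-583 + (1852/1609 + 1111/1675)) = -1792*(-583 + 4889699/2695075) = -1792*(-1566339026/2695075) = 2806879534592/2695075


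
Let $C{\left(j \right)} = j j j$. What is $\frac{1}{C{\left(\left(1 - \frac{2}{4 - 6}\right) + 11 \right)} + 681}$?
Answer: $\frac{1}{2878} \approx 0.00034746$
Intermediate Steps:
$C{\left(j \right)} = j^{3}$ ($C{\left(j \right)} = j^{2} j = j^{3}$)
$\frac{1}{C{\left(\left(1 - \frac{2}{4 - 6}\right) + 11 \right)} + 681} = \frac{1}{\left(\left(1 - \frac{2}{4 - 6}\right) + 11\right)^{3} + 681} = \frac{1}{\left(\left(1 - \frac{2}{-2}\right) + 11\right)^{3} + 681} = \frac{1}{\left(\left(1 - -1\right) + 11\right)^{3} + 681} = \frac{1}{\left(\left(1 + 1\right) + 11\right)^{3} + 681} = \frac{1}{\left(2 + 11\right)^{3} + 681} = \frac{1}{13^{3} + 681} = \frac{1}{2197 + 681} = \frac{1}{2878}$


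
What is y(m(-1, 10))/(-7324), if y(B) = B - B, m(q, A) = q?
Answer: 0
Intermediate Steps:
y(B) = 0
y(m(-1, 10))/(-7324) = 0/(-7324) = 0*(-1/7324) = 0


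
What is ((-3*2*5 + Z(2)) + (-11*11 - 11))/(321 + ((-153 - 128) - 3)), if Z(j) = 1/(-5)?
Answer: -811/185 ≈ -4.3838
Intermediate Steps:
Z(j) = -⅕
((-3*2*5 + Z(2)) + (-11*11 - 11))/(321 + ((-153 - 128) - 3)) = ((-3*2*5 - ⅕) + (-11*11 - 11))/(321 + ((-153 - 128) - 3)) = ((-6*5 - ⅕) + (-121 - 11))/(321 + (-281 - 3)) = ((-30 - ⅕) - 132)/(321 - 284) = (-151/5 - 132)/37 = -811/5*1/37 = -811/185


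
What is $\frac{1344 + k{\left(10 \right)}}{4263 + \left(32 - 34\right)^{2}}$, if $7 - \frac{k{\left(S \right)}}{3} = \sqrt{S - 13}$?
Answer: $\frac{1365}{4267} - \frac{3 i \sqrt{3}}{4267} \approx 0.3199 - 0.0012178 i$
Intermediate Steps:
$k{\left(S \right)} = 21 - 3 \sqrt{-13 + S}$ ($k{\left(S \right)} = 21 - 3 \sqrt{S - 13} = 21 - 3 \sqrt{-13 + S}$)
$\frac{1344 + k{\left(10 \right)}}{4263 + \left(32 - 34\right)^{2}} = \frac{1344 + \left(21 - 3 \sqrt{-13 + 10}\right)}{4263 + \left(32 - 34\right)^{2}} = \frac{1344 + \left(21 - 3 \sqrt{-3}\right)}{4263 + \left(-2\right)^{2}} = \frac{1344 + \left(21 - 3 i \sqrt{3}\right)}{4263 + 4} = \frac{1344 + \left(21 - 3 i \sqrt{3}\right)}{4267} = \left(1365 - 3 i \sqrt{3}\right) \frac{1}{4267} = \frac{1365}{4267} - \frac{3 i \sqrt{3}}{4267}$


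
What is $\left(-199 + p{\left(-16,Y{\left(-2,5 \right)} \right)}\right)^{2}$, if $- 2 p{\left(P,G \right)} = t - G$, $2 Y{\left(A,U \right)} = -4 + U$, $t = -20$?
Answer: $\frac{570025}{16} \approx 35627.0$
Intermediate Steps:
$Y{\left(A,U \right)} = -2 + \frac{U}{2}$ ($Y{\left(A,U \right)} = \frac{-4 + U}{2} = -2 + \frac{U}{2}$)
$p{\left(P,G \right)} = 10 + \frac{G}{2}$ ($p{\left(P,G \right)} = - \frac{-20 - G}{2} = 10 + \frac{G}{2}$)
$\left(-199 + p{\left(-16,Y{\left(-2,5 \right)} \right)}\right)^{2} = \left(-199 + \left(10 + \frac{-2 + \frac{1}{2} \cdot 5}{2}\right)\right)^{2} = \left(-199 + \left(10 + \frac{-2 + \frac{5}{2}}{2}\right)\right)^{2} = \left(-199 + \left(10 + \frac{1}{2} \cdot \frac{1}{2}\right)\right)^{2} = \left(-199 + \left(10 + \frac{1}{4}\right)\right)^{2} = \left(-199 + \frac{41}{4}\right)^{2} = \left(- \frac{755}{4}\right)^{2} = \frac{570025}{16}$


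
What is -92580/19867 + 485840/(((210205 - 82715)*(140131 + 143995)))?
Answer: -167676820083296/35982339302129 ≈ -4.6600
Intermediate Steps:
-92580/19867 + 485840/(((210205 - 82715)*(140131 + 143995))) = -92580*1/19867 + 485840/((127490*284126)) = -92580/19867 + 485840/36223223740 = -92580/19867 + 485840*(1/36223223740) = -92580/19867 + 24292/1811161187 = -167676820083296/35982339302129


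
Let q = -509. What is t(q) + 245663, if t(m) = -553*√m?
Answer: 245663 - 553*I*√509 ≈ 2.4566e+5 - 12476.0*I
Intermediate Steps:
t(q) + 245663 = -553*I*√509 + 245663 = 245663 - 553*I*√509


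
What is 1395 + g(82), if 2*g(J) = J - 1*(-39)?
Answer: 2911/2 ≈ 1455.5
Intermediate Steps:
g(J) = 39/2 + J/2 (g(J) = (J - 1*(-39))/2 = (J + 39)/2 = (39 + J)/2 = 39/2 + J/2)
1395 + g(82) = 1395 + (39/2 + (½)*82) = 1395 + (39/2 + 41) = 1395 + 121/2 = 2911/2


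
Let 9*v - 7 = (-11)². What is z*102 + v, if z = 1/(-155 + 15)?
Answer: 8501/630 ≈ 13.494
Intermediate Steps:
z = -1/140 (z = 1/(-140) = -1/140 ≈ -0.0071429)
v = 128/9 (v = 7/9 + (⅑)*(-11)² = 7/9 + (⅑)*121 = 7/9 + 121/9 = 128/9 ≈ 14.222)
z*102 + v = -1/140*102 + 128/9 = -51/70 + 128/9 = 8501/630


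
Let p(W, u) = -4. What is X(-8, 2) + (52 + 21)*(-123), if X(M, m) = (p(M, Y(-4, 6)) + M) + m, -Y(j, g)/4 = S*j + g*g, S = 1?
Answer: -8989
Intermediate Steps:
Y(j, g) = -4*j - 4*g² (Y(j, g) = -4*(1*j + g*g) = -4*(j + g²) = -4*j - 4*g²)
X(M, m) = -4 + M + m (X(M, m) = (-4 + M) + m = -4 + M + m)
X(-8, 2) + (52 + 21)*(-123) = (-4 - 8 + 2) + (52 + 21)*(-123) = -10 + 73*(-123) = -10 - 8979 = -8989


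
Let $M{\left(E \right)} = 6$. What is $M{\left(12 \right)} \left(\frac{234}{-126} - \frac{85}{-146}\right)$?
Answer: $- \frac{3909}{511} \approx -7.6497$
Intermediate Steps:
$M{\left(12 \right)} \left(\frac{234}{-126} - \frac{85}{-146}\right) = 6 \left(\frac{234}{-126} - \frac{85}{-146}\right) = 6 \left(234 \left(- \frac{1}{126}\right) - - \frac{85}{146}\right) = 6 \left(- \frac{13}{7} + \frac{85}{146}\right) = 6 \left(- \frac{1303}{1022}\right) = - \frac{3909}{511}$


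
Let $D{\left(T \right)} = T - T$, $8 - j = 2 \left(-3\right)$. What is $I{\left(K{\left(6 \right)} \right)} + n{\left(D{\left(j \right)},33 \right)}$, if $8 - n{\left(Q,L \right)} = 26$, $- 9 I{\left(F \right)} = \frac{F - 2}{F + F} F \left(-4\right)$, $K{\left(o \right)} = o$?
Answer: $- \frac{154}{9} \approx -17.111$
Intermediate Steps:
$j = 14$ ($j = 8 - 2 \left(-3\right) = 8 - -6 = 8 + 6 = 14$)
$D{\left(T \right)} = 0$
$I{\left(F \right)} = - \frac{4}{9} + \frac{2 F}{9}$ ($I{\left(F \right)} = - \frac{\frac{F - 2}{F + F} F \left(-4\right)}{9} = - \frac{\frac{-2 + F}{2 F} F \left(-4\right)}{9} = - \frac{\left(-1 + \frac{F}{2}\right) \left(-4\right)}{9} = - \frac{4 - 2 F}{9} = - \frac{4}{9} + \frac{2 F}{9}$)
$n{\left(Q,L \right)} = -18$ ($n{\left(Q,L \right)} = 8 - 26 = -18$)
$I{\left(K{\left(6 \right)} \right)} + n{\left(D{\left(j \right)},33 \right)} = \left(- \frac{4}{9} + \frac{2}{9} \cdot 6\right) - 18 = \left(- \frac{4}{9} + \frac{4}{3}\right) - 18 = \frac{8}{9} - 18 = - \frac{154}{9}$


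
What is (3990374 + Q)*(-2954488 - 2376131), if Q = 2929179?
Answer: -36885500693307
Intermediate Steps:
(3990374 + Q)*(-2954488 - 2376131) = (3990374 + 2929179)*(-2954488 - 2376131) = 6919553*(-5330619) = -36885500693307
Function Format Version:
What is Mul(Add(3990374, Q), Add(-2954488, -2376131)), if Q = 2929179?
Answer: -36885500693307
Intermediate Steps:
Mul(Add(3990374, Q), Add(-2954488, -2376131)) = Mul(Add(3990374, 2929179), Add(-2954488, -2376131)) = Mul(6919553, -5330619) = -36885500693307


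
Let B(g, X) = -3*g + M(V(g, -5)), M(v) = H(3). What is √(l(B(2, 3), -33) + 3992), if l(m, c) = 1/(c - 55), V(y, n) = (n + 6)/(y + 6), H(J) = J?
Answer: √7728490/44 ≈ 63.182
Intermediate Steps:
V(y, n) = (6 + n)/(6 + y)
M(v) = 3
B(g, X) = 3 - 3*g (B(g, X) = -3*g + 3 = 3 - 3*g)
l(m, c) = 1/(-55 + c)
√(l(B(2, 3), -33) + 3992) = √(1/(-55 - 33) + 3992) = √(1/(-88) + 3992) = √(-1/88 + 3992) = √(351295/88) = √7728490/44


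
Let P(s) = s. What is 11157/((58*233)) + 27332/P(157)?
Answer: 371116297/2121698 ≈ 174.91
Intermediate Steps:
11157/((58*233)) + 27332/P(157) = 11157/((58*233)) + 27332/157 = 11157/13514 + 27332*(1/157) = 11157*(1/13514) + 27332/157 = 11157/13514 + 27332/157 = 371116297/2121698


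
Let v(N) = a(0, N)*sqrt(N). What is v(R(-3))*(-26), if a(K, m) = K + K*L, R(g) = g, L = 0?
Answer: 0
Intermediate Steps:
a(K, m) = K (a(K, m) = K + K*0 = K + 0 = K)
v(N) = 0 (v(N) = 0*sqrt(N) = 0)
v(R(-3))*(-26) = 0*(-26) = 0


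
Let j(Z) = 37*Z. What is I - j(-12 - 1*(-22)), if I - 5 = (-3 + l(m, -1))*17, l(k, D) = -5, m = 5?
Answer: -501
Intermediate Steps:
I = -131 (I = 5 + (-3 - 5)*17 = 5 - 8*17 = 5 - 136 = -131)
I - j(-12 - 1*(-22)) = -131 - 37*(-12 - 1*(-22)) = -131 - 37*(-12 + 22) = -131 - 37*10 = -131 - 1*370 = -131 - 370 = -501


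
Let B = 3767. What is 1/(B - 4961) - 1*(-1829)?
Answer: 2183825/1194 ≈ 1829.0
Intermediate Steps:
1/(B - 4961) - 1*(-1829) = 1/(3767 - 4961) - 1*(-1829) = 1/(-1194) + 1829 = -1/1194 + 1829 = 2183825/1194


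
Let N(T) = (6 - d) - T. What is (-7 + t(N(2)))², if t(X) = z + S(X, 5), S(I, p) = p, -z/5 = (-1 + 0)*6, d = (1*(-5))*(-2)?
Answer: 784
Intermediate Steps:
d = 10 (d = -5*(-2) = 10)
z = 30 (z = -5*(-1 + 0)*6 = -(-5)*6 = -5*(-6) = 30)
N(T) = -4 - T (N(T) = (6 - 1*10) - T = (6 - 10) - T = -4 - T)
t(X) = 35 (t(X) = 30 + 5 = 35)
(-7 + t(N(2)))² = (-7 + 35)² = 28² = 784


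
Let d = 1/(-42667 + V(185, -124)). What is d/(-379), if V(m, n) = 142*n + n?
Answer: 1/22891221 ≈ 4.3685e-8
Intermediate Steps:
V(m, n) = 143*n
d = -1/60399 (d = 1/(-42667 + 143*(-124)) = 1/(-42667 - 17732) = 1/(-60399) = -1/60399 ≈ -1.6557e-5)
d/(-379) = -1/60399/(-379) = -1/60399*(-1/379) = 1/22891221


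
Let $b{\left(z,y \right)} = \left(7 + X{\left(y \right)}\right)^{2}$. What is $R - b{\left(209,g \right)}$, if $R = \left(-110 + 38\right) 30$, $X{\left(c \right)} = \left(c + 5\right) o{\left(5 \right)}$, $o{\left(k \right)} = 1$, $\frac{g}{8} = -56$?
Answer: $-192256$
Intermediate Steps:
$g = -448$ ($g = 8 \left(-56\right) = -448$)
$X{\left(c \right)} = 5 + c$ ($X{\left(c \right)} = \left(c + 5\right) 1 = \left(5 + c\right) 1 = 5 + c$)
$b{\left(z,y \right)} = \left(12 + y\right)^{2}$ ($b{\left(z,y \right)} = \left(7 + \left(5 + y\right)\right)^{2} = \left(12 + y\right)^{2}$)
$R = -2160$ ($R = \left(-72\right) 30 = -2160$)
$R - b{\left(209,g \right)} = -2160 - \left(12 - 448\right)^{2} = -2160 - \left(-436\right)^{2} = -2160 - 190096 = -192256$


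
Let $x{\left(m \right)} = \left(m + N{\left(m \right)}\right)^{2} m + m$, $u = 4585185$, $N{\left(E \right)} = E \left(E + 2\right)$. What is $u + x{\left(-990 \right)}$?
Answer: $-945235201946805$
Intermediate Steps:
$N{\left(E \right)} = E \left(2 + E\right)$
$x{\left(m \right)} = m + m \left(m + m \left(2 + m\right)\right)^{2}$ ($x{\left(m \right)} = \left(m + m \left(2 + m\right)\right)^{2} m + m = m \left(m + m \left(2 + m\right)\right)^{2} + m = m + m \left(m + m \left(2 + m\right)\right)^{2}$)
$u + x{\left(-990 \right)} = 4585185 + \left(-990 + \left(-990\right)^{3} \left(3 - 990\right)^{2}\right) = 4585185 - \left(990 + 970299000 \left(-987\right)^{2}\right) = 4585185 - 945235206531990 = -945235201946805$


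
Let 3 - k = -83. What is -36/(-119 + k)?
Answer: 12/11 ≈ 1.0909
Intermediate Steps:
k = 86 (k = 3 - 1*(-83) = 3 + 83 = 86)
-36/(-119 + k) = -36/(-119 + 86) = -36/(-33) = -1/33*(-36) = 12/11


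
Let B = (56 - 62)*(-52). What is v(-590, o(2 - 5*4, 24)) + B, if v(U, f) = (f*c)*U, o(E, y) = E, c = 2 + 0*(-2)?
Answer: 21552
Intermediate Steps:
c = 2 (c = 2 + 0 = 2)
v(U, f) = 2*U*f (v(U, f) = (f*2)*U = (2*f)*U = 2*U*f)
B = 312 (B = -6*(-52) = 312)
v(-590, o(2 - 5*4, 24)) + B = 2*(-590)*(2 - 5*4) + 312 = 2*(-590)*(2 - 20) + 312 = 2*(-590)*(-18) + 312 = 21240 + 312 = 21552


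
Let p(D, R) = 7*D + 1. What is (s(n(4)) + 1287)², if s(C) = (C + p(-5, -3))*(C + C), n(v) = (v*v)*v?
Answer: 26286129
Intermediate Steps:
n(v) = v³ (n(v) = v²*v = v³)
p(D, R) = 1 + 7*D
s(C) = 2*C*(-34 + C) (s(C) = (C + (1 + 7*(-5)))*(C + C) = (C + (1 - 35))*(2*C) = (C - 34)*(2*C) = (-34 + C)*(2*C) = 2*C*(-34 + C))
(s(n(4)) + 1287)² = (2*4³*(-34 + 4³) + 1287)² = (2*64*(-34 + 64) + 1287)² = (2*64*30 + 1287)² = (3840 + 1287)² = 5127² = 26286129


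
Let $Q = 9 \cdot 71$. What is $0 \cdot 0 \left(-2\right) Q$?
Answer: $0$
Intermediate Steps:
$Q = 639$
$0 \cdot 0 \left(-2\right) Q = 0 \cdot 0 \left(-2\right) 639 = 0 \left(-2\right) 639 = 0 \cdot 639 = 0$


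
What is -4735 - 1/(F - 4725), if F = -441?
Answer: -24461009/5166 ≈ -4735.0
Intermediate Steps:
-4735 - 1/(F - 4725) = -4735 - 1/(-441 - 4725) = -4735 - 1/(-5166) = -4735 - 1*(-1/5166) = -4735 + 1/5166 = -24461009/5166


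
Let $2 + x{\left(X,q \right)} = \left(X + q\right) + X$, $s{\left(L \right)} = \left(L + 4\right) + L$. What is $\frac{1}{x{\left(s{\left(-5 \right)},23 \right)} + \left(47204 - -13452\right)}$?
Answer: $\frac{1}{60665} \approx 1.6484 \cdot 10^{-5}$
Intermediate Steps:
$s{\left(L \right)} = 4 + 2 L$ ($s{\left(L \right)} = \left(4 + L\right) + L = 4 + 2 L$)
$x{\left(X,q \right)} = -2 + q + 2 X$ ($x{\left(X,q \right)} = -2 + \left(\left(X + q\right) + X\right) = -2 + \left(q + 2 X\right) = -2 + q + 2 X$)
$\frac{1}{x{\left(s{\left(-5 \right)},23 \right)} + \left(47204 - -13452\right)} = \frac{1}{\left(-2 + 23 + 2 \left(4 + 2 \left(-5\right)\right)\right) + \left(47204 - -13452\right)} = \frac{1}{\left(-2 + 23 + 2 \left(4 - 10\right)\right) + \left(47204 + 13452\right)} = \frac{1}{\left(-2 + 23 + 2 \left(-6\right)\right) + 60656} = \frac{1}{\left(-2 + 23 - 12\right) + 60656} = \frac{1}{9 + 60656} = \frac{1}{60665}$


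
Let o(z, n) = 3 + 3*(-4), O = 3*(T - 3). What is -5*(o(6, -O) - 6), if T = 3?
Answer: 75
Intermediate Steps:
O = 0 (O = 3*(3 - 3) = 3*0 = 0)
o(z, n) = -9 (o(z, n) = 3 - 12 = -9)
-5*(o(6, -O) - 6) = -5*(-9 - 6) = -5*(-15) = 75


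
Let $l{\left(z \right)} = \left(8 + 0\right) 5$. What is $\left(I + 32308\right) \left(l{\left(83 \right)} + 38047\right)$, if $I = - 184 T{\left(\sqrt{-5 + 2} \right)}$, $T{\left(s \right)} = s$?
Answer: $1230514796 - 7008008 i \sqrt{3} \approx 1.2305 \cdot 10^{9} - 1.2138 \cdot 10^{7} i$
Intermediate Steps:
$l{\left(z \right)} = 40$ ($l{\left(z \right)} = 8 \cdot 5 = 40$)
$I = - 184 i \sqrt{3}$ ($I = - 184 \sqrt{-5 + 2} = - 184 \sqrt{-3} = - 184 i \sqrt{3} \approx - 318.7 i$)
$\left(I + 32308\right) \left(l{\left(83 \right)} + 38047\right) = \left(- 184 i \sqrt{3} + 32308\right) \left(40 + 38047\right) = \left(32308 - 184 i \sqrt{3}\right) 38087 = 1230514796 - 7008008 i \sqrt{3}$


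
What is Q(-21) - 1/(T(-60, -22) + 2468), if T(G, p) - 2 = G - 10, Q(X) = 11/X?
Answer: -8807/16800 ≈ -0.52423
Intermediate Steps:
T(G, p) = -8 + G (T(G, p) = 2 + (G - 10) = 2 + (-10 + G) = -8 + G)
Q(-21) - 1/(T(-60, -22) + 2468) = 11/(-21) - 1/((-8 - 60) + 2468) = 11*(-1/21) - 1/(-68 + 2468) = -11/21 - 1/2400 = -8807/16800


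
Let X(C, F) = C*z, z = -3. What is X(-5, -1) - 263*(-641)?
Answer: 168598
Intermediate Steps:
X(C, F) = -3*C (X(C, F) = C*(-3) = -3*C)
X(-5, -1) - 263*(-641) = -3*(-5) - 263*(-641) = 15 + 168583 = 168598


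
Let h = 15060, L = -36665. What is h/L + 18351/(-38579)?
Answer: -250767831/282899807 ≈ -0.88642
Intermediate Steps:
h/L + 18351/(-38579) = 15060/(-36665) + 18351/(-38579) = 15060*(-1/36665) + 18351*(-1/38579) = -3012/7333 - 18351/38579 = -250767831/282899807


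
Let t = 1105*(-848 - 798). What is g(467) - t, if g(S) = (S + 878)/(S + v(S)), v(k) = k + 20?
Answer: 1735165165/954 ≈ 1.8188e+6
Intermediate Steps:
v(k) = 20 + k
t = -1818830 (t = 1105*(-1646) = -1818830)
g(S) = (878 + S)/(20 + 2*S) (g(S) = (S + 878)/(S + (20 + S)) = (878 + S)/(20 + 2*S))
g(467) - t = (878 + 467)/(2*(10 + 467)) - 1*(-1818830) = (½)*1345/477 + 1818830 = (½)*(1/477)*1345 + 1818830 = 1345/954 + 1818830 = 1735165165/954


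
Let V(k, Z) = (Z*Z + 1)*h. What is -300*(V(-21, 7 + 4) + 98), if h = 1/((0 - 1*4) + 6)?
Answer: -47700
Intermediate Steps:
h = 1/2 (h = 1/((0 - 4) + 6) = 1/(-4 + 6) = 1/2 ≈ 0.50000)
V(k, Z) = 1/2 + Z**2/2 (V(k, Z) = (Z*Z + 1)*(1/2) = (Z**2 + 1)*(1/2) = (1 + Z**2)*(1/2) = 1/2 + Z**2/2)
-300*(V(-21, 7 + 4) + 98) = -300*((1/2 + (7 + 4)**2/2) + 98) = -300*((1/2 + (1/2)*11**2) + 98) = -300*((1/2 + (1/2)*121) + 98) = -300*((1/2 + 121/2) + 98) = -300*(61 + 98) = -300*159 = -47700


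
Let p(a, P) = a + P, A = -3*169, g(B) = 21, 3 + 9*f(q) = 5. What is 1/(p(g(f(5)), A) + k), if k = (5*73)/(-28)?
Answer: -28/13973 ≈ -0.0020039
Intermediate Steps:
f(q) = 2/9 (f(q) = -1/3 + (1/9)*5 = -1/3 + 5/9 = 2/9)
A = -507
p(a, P) = P + a
k = -365/28 (k = 365*(-1/28) = -365/28 ≈ -13.036)
1/(p(g(f(5)), A) + k) = 1/((-507 + 21) - 365/28) = 1/(-486 - 365/28) = 1/(-13973/28) = -28/13973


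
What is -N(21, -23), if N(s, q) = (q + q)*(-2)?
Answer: -92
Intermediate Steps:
N(s, q) = -4*q (N(s, q) = (2*q)*(-2) = -4*q)
-N(21, -23) = -(-4)*(-23) = -1*92 = -92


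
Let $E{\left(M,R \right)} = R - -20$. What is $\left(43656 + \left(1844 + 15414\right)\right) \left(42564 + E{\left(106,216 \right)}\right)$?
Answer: $2607119200$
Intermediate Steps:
$E{\left(M,R \right)} = 20 + R$ ($E{\left(M,R \right)} = R + 20 = 20 + R$)
$\left(43656 + \left(1844 + 15414\right)\right) \left(42564 + E{\left(106,216 \right)}\right) = \left(43656 + \left(1844 + 15414\right)\right) \left(42564 + \left(20 + 216\right)\right) = \left(43656 + 17258\right) \left(42564 + 236\right) = 60914 \cdot 42800 = 2607119200$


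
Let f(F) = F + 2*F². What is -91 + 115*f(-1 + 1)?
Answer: -91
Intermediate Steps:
-91 + 115*f(-1 + 1) = -91 + 115*((-1 + 1)*(1 + 2*(-1 + 1))) = -91 + 115*(0*(1 + 2*0)) = -91 + 115*(0*(1 + 0)) = -91 + 115*(0*1) = -91 + 115*0 = -91 + 0 = -91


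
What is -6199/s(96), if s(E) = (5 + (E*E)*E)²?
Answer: -6199/782766637081 ≈ -7.9193e-9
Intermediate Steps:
s(E) = (5 + E³)² (s(E) = (5 + E²*E)² = (5 + E³)²)
-6199/s(96) = -6199/(5 + 96³)² = -6199/(5 + 884736)² = -6199/(884741²) = -6199/782766637081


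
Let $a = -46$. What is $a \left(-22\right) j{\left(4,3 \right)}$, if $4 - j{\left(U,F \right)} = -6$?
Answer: $10120$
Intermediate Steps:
$j{\left(U,F \right)} = 10$ ($j{\left(U,F \right)} = 4 - -6 = 4 + 6 = 10$)
$a \left(-22\right) j{\left(4,3 \right)} = \left(-46\right) \left(-22\right) 10 = 1012 \cdot 10 = 10120$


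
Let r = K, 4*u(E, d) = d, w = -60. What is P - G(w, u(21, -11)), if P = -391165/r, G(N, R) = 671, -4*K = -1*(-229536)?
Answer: -38113499/57384 ≈ -664.18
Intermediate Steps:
u(E, d) = d/4
K = -57384 (K = -(-1)*(-229536)/4 = -¼*229536 = -57384)
r = -57384
P = 391165/57384 (P = -391165/(-57384) = -391165*(-1/57384) = 391165/57384 ≈ 6.8166)
P - G(w, u(21, -11)) = 391165/57384 - 1*671 = 391165/57384 - 671 = -38113499/57384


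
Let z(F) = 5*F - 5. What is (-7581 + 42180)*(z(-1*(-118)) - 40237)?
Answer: -1371919548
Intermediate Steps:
z(F) = -5 + 5*F
(-7581 + 42180)*(z(-1*(-118)) - 40237) = (-7581 + 42180)*((-5 + 5*(-1*(-118))) - 40237) = 34599*((-5 + 5*118) - 40237) = 34599*((-5 + 590) - 40237) = 34599*(585 - 40237) = 34599*(-39652) = -1371919548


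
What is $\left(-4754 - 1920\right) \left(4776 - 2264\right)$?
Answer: $-16765088$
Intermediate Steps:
$\left(-4754 - 1920\right) \left(4776 - 2264\right) = \left(-6674\right) 2512 = -16765088$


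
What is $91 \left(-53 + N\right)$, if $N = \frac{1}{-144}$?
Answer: $- \frac{694603}{144} \approx -4823.6$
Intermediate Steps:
$N = - \frac{1}{144} \approx -0.0069444$
$91 \left(-53 + N\right) = 91 \left(-53 - \frac{1}{144}\right) = 91 \left(- \frac{7633}{144}\right) = - \frac{694603}{144}$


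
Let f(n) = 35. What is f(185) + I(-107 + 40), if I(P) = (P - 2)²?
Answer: 4796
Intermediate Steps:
I(P) = (-2 + P)²
f(185) + I(-107 + 40) = 35 + (-2 + (-107 + 40))² = 35 + (-2 - 67)² = 35 + (-69)² = 35 + 4761 = 4796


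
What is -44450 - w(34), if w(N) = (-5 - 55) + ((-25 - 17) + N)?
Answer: -44382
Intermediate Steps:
w(N) = -102 + N (w(N) = -60 + (-42 + N) = -102 + N)
-44450 - w(34) = -44450 - (-102 + 34) = -44450 - 1*(-68) = -44450 + 68 = -44382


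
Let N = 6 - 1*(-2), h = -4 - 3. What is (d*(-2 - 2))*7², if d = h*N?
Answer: 10976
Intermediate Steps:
h = -7
N = 8 (N = 6 + 2 = 8)
d = -56 (d = -7*8 = -56)
(d*(-2 - 2))*7² = -56*(-2 - 2)*7² = -56*(-4)*49 = 224*49 = 10976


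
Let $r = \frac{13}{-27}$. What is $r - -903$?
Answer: $\frac{24368}{27} \approx 902.52$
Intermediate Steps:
$r = - \frac{13}{27}$ ($r = 13 \left(- \frac{1}{27}\right) = - \frac{13}{27} \approx -0.48148$)
$r - -903 = - \frac{13}{27} - -903 = - \frac{13}{27} + 903 = \frac{24368}{27}$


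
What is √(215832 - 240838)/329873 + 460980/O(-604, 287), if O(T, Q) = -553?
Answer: -460980/553 + I*√25006/329873 ≈ -833.6 + 0.00047938*I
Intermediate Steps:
√(215832 - 240838)/329873 + 460980/O(-604, 287) = √(215832 - 240838)/329873 + 460980/(-553) = √(-25006)*(1/329873) + 460980*(-1/553) = (I*√25006)*(1/329873) - 460980/553 = I*√25006/329873 - 460980/553 = -460980/553 + I*√25006/329873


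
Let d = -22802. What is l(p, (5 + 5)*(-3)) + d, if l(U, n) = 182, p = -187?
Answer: -22620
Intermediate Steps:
l(p, (5 + 5)*(-3)) + d = 182 - 22802 = -22620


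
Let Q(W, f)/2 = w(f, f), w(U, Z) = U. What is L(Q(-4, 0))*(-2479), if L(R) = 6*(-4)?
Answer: 59496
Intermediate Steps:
Q(W, f) = 2*f
L(R) = -24
L(Q(-4, 0))*(-2479) = -24*(-2479) = 59496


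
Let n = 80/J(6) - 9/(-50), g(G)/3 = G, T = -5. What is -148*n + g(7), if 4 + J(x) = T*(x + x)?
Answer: 4484/25 ≈ 179.36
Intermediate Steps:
g(G) = 3*G
J(x) = -4 - 10*x (J(x) = -4 - 5*(x + x) = -4 - 10*x)
n = -107/100 (n = 80/(-4 - 10*6) - 9/(-50) = 80/(-4 - 60) - 9*(-1/50) = 80/(-64) + 9/50 = 80*(-1/64) + 9/50 = -5/4 + 9/50 = -107/100 ≈ -1.0700)
-148*n + g(7) = -148*(-107/100) + 3*7 = 3959/25 + 21 = 4484/25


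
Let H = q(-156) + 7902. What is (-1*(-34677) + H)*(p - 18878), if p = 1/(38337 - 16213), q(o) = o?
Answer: -17718257438433/22124 ≈ -8.0086e+8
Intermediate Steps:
p = 1/22124 ≈ 4.5200e-5
H = 7746 (H = -156 + 7902 = 7746)
(-1*(-34677) + H)*(p - 18878) = (-1*(-34677) + 7746)*(1/22124 - 18878) = (34677 + 7746)*(-417656871/22124) = 42423*(-417656871/22124) = -17718257438433/22124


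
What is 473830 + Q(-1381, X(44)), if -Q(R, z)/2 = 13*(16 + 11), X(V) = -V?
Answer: 473128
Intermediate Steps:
Q(R, z) = -702 (Q(R, z) = -26*(16 + 11) = -26*27 = -2*351 = -702)
473830 + Q(-1381, X(44)) = 473830 - 702 = 473128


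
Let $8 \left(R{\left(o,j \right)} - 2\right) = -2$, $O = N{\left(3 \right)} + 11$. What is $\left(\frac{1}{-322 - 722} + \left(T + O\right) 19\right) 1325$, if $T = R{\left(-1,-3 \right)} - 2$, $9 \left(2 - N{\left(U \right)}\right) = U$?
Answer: $\frac{81585550}{261} \approx 3.1259 \cdot 10^{5}$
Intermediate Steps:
$N{\left(U \right)} = 2 - \frac{U}{9}$
$O = \frac{38}{3}$ ($O = \left(2 - \frac{1}{3}\right) + 11 = \frac{5}{3} + 11 = \frac{38}{3} \approx 12.667$)
$R{\left(o,j \right)} = \frac{7}{4}$ ($R{\left(o,j \right)} = 2 + \frac{1}{8} \left(-2\right) = 2 - \frac{1}{4} = \frac{7}{4}$)
$T = - \frac{1}{4}$ ($T = \frac{7}{4} - 2 = - \frac{1}{4} \approx -0.25$)
$\left(\frac{1}{-322 - 722} + \left(T + O\right) 19\right) 1325 = \left(\frac{1}{-322 - 722} + \left(- \frac{1}{4} + \frac{38}{3}\right) 19\right) 1325 = \left(\frac{1}{-1044} + \frac{149}{12} \cdot 19\right) 1325 = \left(- \frac{1}{1044} + \frac{2831}{12}\right) 1325 = \frac{61574}{261} \cdot 1325 = \frac{81585550}{261}$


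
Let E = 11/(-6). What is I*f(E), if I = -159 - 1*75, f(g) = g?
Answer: 429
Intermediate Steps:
E = -11/6 (E = 11*(-⅙) = -11/6 ≈ -1.8333)
I = -234 (I = -159 - 75 = -234)
I*f(E) = -234*(-11/6) = 429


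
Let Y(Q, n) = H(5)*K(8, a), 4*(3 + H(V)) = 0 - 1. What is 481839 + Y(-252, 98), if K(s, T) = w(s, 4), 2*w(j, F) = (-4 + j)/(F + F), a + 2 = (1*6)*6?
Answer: 7709411/16 ≈ 4.8184e+5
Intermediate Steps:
H(V) = -13/4 (H(V) = -3 + (0 - 1)/4 = -3 + (¼)*(-1) = -3 - ¼ = -13/4)
a = 34 (a = -2 + (1*6)*6 = -2 + 6*6 = -2 + 36 = 34)
w(j, F) = (-4 + j)/(4*F) (w(j, F) = ((-4 + j)/(F + F))/2 = ((-4 + j)/((2*F)))/2 = ((-4 + j)*(1/(2*F)))/2 = ((-4 + j)/(2*F))/2 = (-4 + j)/(4*F))
K(s, T) = -¼ + s/16 (K(s, T) = (¼)*(-4 + s)/4 = (¼)*(¼)*(-4 + s) = -¼ + s/16)
Y(Q, n) = -13/16 (Y(Q, n) = -13*(-¼ + (1/16)*8)/4 = -13*(-¼ + ½)/4 = -13/4*¼ = -13/16)
481839 + Y(-252, 98) = 481839 - 13/16 = 7709411/16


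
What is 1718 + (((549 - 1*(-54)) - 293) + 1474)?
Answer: 3502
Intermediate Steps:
1718 + (((549 - 1*(-54)) - 293) + 1474) = 1718 + (((549 + 54) - 293) + 1474) = 1718 + ((603 - 293) + 1474) = 1718 + (310 + 1474) = 1718 + 1784 = 3502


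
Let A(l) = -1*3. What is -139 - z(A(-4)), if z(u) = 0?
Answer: -139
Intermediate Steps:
A(l) = -3
-139 - z(A(-4)) = -139 - 1*0 = -139 + 0 = -139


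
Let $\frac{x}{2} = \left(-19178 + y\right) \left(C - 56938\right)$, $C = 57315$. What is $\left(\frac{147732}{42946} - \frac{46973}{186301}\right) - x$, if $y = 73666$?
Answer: $- \frac{164353928594487659}{4000441373} \approx -4.1084 \cdot 10^{7}$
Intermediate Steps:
$x = 41083952$ ($x = 2 \left(-19178 + 73666\right) \left(57315 - 56938\right) = 2 \cdot 54488 \cdot 377 = 2 \cdot 20541976 = 41083952$)
$\left(\frac{147732}{42946} - \frac{46973}{186301}\right) - x = \left(\frac{147732}{42946} - \frac{46973}{186301}\right) - 41083952 = \left(147732 \cdot \frac{1}{42946} - \frac{46973}{186301}\right) - 41083952 = \left(\frac{73866}{21473} - \frac{46973}{186301}\right) - 41083952 = \frac{12752658437}{4000441373} - 41083952 = - \frac{164353928594487659}{4000441373}$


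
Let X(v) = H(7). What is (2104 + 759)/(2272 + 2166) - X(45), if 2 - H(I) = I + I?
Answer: 8017/634 ≈ 12.645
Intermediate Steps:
H(I) = 2 - 2*I (H(I) = 2 - (I + I) = 2 - 2*I)
X(v) = -12 (X(v) = 2 - 2*7 = 2 - 14 = -12)
(2104 + 759)/(2272 + 2166) - X(45) = (2104 + 759)/(2272 + 2166) - 1*(-12) = 2863/4438 + 12 = 2863*(1/4438) + 12 = 409/634 + 12 = 8017/634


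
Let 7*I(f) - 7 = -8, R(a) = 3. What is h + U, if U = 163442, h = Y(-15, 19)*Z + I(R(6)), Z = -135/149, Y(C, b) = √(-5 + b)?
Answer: 1144093/7 - 135*√14/149 ≈ 1.6344e+5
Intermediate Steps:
I(f) = -⅐ (I(f) = 1 + (⅐)*(-8) = 1 - 8/7 = -⅐)
Z = -135/149 (Z = -135*1/149 = -135/149 ≈ -0.90604)
h = -⅐ - 135*√14/149 (h = √(-5 + 19)*(-135/149) - ⅐ = √14*(-135/149) - ⅐ = -135*√14/149 - ⅐ = -⅐ - 135*√14/149 ≈ -3.5330)
h + U = (-⅐ - 135*√14/149) + 163442 = 1144093/7 - 135*√14/149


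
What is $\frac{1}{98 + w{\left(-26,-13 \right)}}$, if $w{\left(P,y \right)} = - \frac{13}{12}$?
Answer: $\frac{12}{1163} \approx 0.010318$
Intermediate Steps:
$w{\left(P,y \right)} = - \frac{13}{12}$ ($w{\left(P,y \right)} = \left(-13\right) \frac{1}{12} = - \frac{13}{12}$)
$\frac{1}{98 + w{\left(-26,-13 \right)}} = \frac{1}{98 - \frac{13}{12}} = \frac{1}{\frac{1163}{12}} = \frac{12}{1163}$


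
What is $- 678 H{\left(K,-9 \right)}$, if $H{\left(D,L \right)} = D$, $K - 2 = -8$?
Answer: $4068$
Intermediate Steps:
$K = -6$ ($K = 2 - 8 = -6$)
$- 678 H{\left(K,-9 \right)} = \left(-678\right) \left(-6\right) = 4068$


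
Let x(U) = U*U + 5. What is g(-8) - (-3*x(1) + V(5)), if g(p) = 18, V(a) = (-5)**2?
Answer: 11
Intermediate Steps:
V(a) = 25
x(U) = 5 + U**2 (x(U) = U**2 + 5 = 5 + U**2)
g(-8) - (-3*x(1) + V(5)) = 18 - (-3*(5 + 1**2) + 25) = 18 - (-3*(5 + 1) + 25) = 18 - (-3*6 + 25) = 18 - (-18 + 25) = 18 - 1*7 = 18 - 7 = 11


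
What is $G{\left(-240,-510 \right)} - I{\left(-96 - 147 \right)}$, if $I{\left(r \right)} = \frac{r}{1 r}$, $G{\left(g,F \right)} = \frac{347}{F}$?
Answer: $- \frac{857}{510} \approx -1.6804$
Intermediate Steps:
$I{\left(r \right)} = 1$ ($I{\left(r \right)} = \frac{r}{r} = 1$)
$G{\left(-240,-510 \right)} - I{\left(-96 - 147 \right)} = \frac{347}{-510} - 1 = 347 \left(- \frac{1}{510}\right) - 1 = - \frac{347}{510} - 1 = - \frac{857}{510}$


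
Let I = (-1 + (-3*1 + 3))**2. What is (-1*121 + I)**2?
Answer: 14400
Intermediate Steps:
I = 1 (I = (-1 + (-3 + 3))**2 = (-1 + 0)**2 = (-1)**2 = 1)
(-1*121 + I)**2 = (-1*121 + 1)**2 = (-121 + 1)**2 = (-120)**2 = 14400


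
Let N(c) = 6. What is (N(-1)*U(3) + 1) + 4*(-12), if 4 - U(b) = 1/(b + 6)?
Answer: -71/3 ≈ -23.667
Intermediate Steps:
U(b) = 4 - 1/(6 + b) (U(b) = 4 - 1/(b + 6) = 4 - 1/(6 + b))
(N(-1)*U(3) + 1) + 4*(-12) = (6*((23 + 4*3)/(6 + 3)) + 1) + 4*(-12) = (6*((23 + 12)/9) + 1) - 48 = (6*((⅑)*35) + 1) - 48 = (6*(35/9) + 1) - 48 = (70/3 + 1) - 48 = 73/3 - 48 = -71/3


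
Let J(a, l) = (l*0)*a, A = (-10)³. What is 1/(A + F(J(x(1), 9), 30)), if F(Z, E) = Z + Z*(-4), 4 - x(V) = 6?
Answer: -1/1000 ≈ -0.0010000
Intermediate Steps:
A = -1000
x(V) = -2 (x(V) = 4 - 1*6 = 4 - 6 = -2)
J(a, l) = 0 (J(a, l) = 0*a = 0)
F(Z, E) = -3*Z (F(Z, E) = Z - 4*Z = -3*Z)
1/(A + F(J(x(1), 9), 30)) = 1/(-1000 - 3*0) = 1/(-1000 + 0) = 1/(-1000) = -1/1000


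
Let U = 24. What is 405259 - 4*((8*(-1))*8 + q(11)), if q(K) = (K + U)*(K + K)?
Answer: 402435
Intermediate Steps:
q(K) = 2*K*(24 + K) (q(K) = (K + 24)*(K + K) = (24 + K)*(2*K) = 2*K*(24 + K))
405259 - 4*((8*(-1))*8 + q(11)) = 405259 - 4*((8*(-1))*8 + 2*11*(24 + 11)) = 405259 - 4*(-8*8 + 2*11*35) = 405259 - 4*(-64 + 770) = 405259 - 4*706 = 405259 - 1*2824 = 405259 - 2824 = 402435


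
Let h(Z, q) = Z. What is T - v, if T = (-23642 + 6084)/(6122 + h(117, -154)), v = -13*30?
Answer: 2415652/6239 ≈ 387.19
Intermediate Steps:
v = -390
T = -17558/6239 (T = (-23642 + 6084)/(6122 + 117) = -17558/6239 ≈ -2.8142)
T - v = -17558/6239 - 1*(-390) = -17558/6239 + 390 = 2415652/6239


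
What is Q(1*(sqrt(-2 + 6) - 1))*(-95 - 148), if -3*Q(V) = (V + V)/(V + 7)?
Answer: 81/4 ≈ 20.250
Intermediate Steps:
Q(V) = -2*V/(3*(7 + V)) (Q(V) = -(V + V)/(3*(V + 7)) = -2*V/(3*(7 + V)))
Q(1*(sqrt(-2 + 6) - 1))*(-95 - 148) = (-2*1*(sqrt(-2 + 6) - 1)/(21 + 3*(1*(sqrt(-2 + 6) - 1))))*(-95 - 148) = -2*1*(sqrt(4) - 1)/(21 + 3*(1*(sqrt(4) - 1)))*(-243) = -2*1*(2 - 1)/(21 + 3*(1*(2 - 1)))*(-243) = -2*1*1/(21 + 3*(1*1))*(-243) = -2*1/(21 + 3*1)*(-243) = -2*1/(21 + 3)*(-243) = -2*1/24*(-243) = -2*1*1/24*(-243) = -1/12*(-243) = 81/4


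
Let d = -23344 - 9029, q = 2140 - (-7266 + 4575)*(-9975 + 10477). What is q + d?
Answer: 1320649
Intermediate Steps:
q = 1353022 (q = 2140 - (-2691)*502 = 2140 - 1*(-1350882) = 2140 + 1350882 = 1353022)
d = -32373
q + d = 1353022 - 32373 = 1320649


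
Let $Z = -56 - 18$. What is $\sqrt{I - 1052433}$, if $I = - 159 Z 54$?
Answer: $9 i \sqrt{5149} \approx 645.81 i$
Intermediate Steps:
$Z = -74$
$I = 635364$ ($I = \left(-159\right) \left(-74\right) 54 = 11766 \cdot 54 = 635364$)
$\sqrt{I - 1052433} = \sqrt{635364 - 1052433} = \sqrt{-417069} = 9 i \sqrt{5149}$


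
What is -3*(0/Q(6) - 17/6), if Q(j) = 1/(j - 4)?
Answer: 17/2 ≈ 8.5000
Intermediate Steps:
Q(j) = 1/(-4 + j)
-3*(0/Q(6) - 17/6) = -3*(0/(1/(-4 + 6)) - 17/6) = -3*(0/(1/2) - 17*⅙) = -3*(0/(½) - 17/6) = -3*(0*2 - 17/6) = -3*(0 - 17/6) = -3*(-17/6) = 17/2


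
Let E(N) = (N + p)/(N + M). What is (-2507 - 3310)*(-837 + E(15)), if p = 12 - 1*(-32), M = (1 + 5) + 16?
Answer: 179803470/37 ≈ 4.8596e+6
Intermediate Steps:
M = 22 (M = 6 + 16 = 22)
p = 44 (p = 12 + 32 = 44)
E(N) = (44 + N)/(22 + N) (E(N) = (N + 44)/(N + 22) = (44 + N)/(22 + N))
(-2507 - 3310)*(-837 + E(15)) = (-2507 - 3310)*(-837 + (44 + 15)/(22 + 15)) = -5817*(-837 + 59/37) = -5817*(-30910/37) = 179803470/37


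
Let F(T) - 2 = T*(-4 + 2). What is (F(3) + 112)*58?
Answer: 6264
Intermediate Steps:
F(T) = 2 - 2*T (F(T) = 2 + T*(-4 + 2) = 2 + T*(-2) = 2 - 2*T)
(F(3) + 112)*58 = ((2 - 2*3) + 112)*58 = ((2 - 6) + 112)*58 = (-4 + 112)*58 = 108*58 = 6264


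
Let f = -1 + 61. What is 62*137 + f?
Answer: 8554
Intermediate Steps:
f = 60
62*137 + f = 62*137 + 60 = 8494 + 60 = 8554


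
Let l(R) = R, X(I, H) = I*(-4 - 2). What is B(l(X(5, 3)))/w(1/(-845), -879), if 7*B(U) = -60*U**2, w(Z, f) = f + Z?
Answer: 11407500/1299823 ≈ 8.7762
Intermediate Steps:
X(I, H) = -6*I (X(I, H) = I*(-6) = -6*I)
w(Z, f) = Z + f
B(U) = -60*U**2/7 (B(U) = (-60*U**2)/7 = -60*U**2/7)
B(l(X(5, 3)))/w(1/(-845), -879) = (-60*(-6*5)**2/7)/(1/(-845) - 879) = (-60/7*(-30)**2)/(-1/845 - 879) = (-60/7*900)/(-742756/845) = -54000/7*(-845/742756) = 11407500/1299823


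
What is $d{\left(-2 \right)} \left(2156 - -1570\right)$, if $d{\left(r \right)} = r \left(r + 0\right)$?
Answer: $14904$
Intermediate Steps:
$d{\left(r \right)} = r^{2}$ ($d{\left(r \right)} = r r = r^{2}$)
$d{\left(-2 \right)} \left(2156 - -1570\right) = \left(-2\right)^{2} \left(2156 - -1570\right) = 4 \left(2156 + 1570\right) = 4 \cdot 3726 = 14904$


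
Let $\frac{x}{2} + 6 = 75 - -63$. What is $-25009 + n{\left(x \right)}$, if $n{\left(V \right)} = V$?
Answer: $-24745$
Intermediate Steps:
$x = 264$ ($x = -12 + 2 \left(75 - -63\right) = -12 + 2 \left(75 + 63\right) = -12 + 2 \cdot 138 = -12 + 276 = 264$)
$-25009 + n{\left(x \right)} = -25009 + 264 = -24745$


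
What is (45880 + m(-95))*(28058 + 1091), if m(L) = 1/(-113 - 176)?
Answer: 386495889531/289 ≈ 1.3374e+9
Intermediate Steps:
m(L) = -1/289 (m(L) = 1/(-289) = -1/289)
(45880 + m(-95))*(28058 + 1091) = (45880 - 1/289)*(28058 + 1091) = (13259319/289)*29149 = 386495889531/289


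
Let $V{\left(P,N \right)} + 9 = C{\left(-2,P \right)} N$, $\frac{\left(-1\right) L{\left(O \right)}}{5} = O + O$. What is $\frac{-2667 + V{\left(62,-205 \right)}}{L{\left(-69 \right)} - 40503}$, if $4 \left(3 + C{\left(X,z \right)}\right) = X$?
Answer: $\frac{3917}{79626} \approx 0.049192$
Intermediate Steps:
$L{\left(O \right)} = - 10 O$ ($L{\left(O \right)} = - 5 \left(O + O\right) = - 5 \cdot 2 O = - 10 O$)
$C{\left(X,z \right)} = -3 + \frac{X}{4}$
$V{\left(P,N \right)} = -9 - \frac{7 N}{2}$ ($V{\left(P,N \right)} = -9 + \left(-3 + \frac{1}{4} \left(-2\right)\right) N = -9 + \left(-3 - \frac{1}{2}\right) N = -9 - \frac{7 N}{2}$)
$\frac{-2667 + V{\left(62,-205 \right)}}{L{\left(-69 \right)} - 40503} = \frac{-2667 - - \frac{1417}{2}}{\left(-10\right) \left(-69\right) - 40503} = \frac{-2667 + \left(-9 + \frac{1435}{2}\right)}{690 - 40503} = \frac{-2667 + \frac{1417}{2}}{-39813} = \left(- \frac{3917}{2}\right) \left(- \frac{1}{39813}\right) = \frac{3917}{79626}$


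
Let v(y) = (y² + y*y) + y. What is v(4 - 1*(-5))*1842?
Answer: 314982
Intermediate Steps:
v(y) = y + 2*y² (v(y) = (y² + y²) + y = 2*y² + y = y + 2*y²)
v(4 - 1*(-5))*1842 = ((4 - 1*(-5))*(1 + 2*(4 - 1*(-5))))*1842 = ((4 + 5)*(1 + 2*(4 + 5)))*1842 = (9*(1 + 2*9))*1842 = (9*(1 + 18))*1842 = (9*19)*1842 = 171*1842 = 314982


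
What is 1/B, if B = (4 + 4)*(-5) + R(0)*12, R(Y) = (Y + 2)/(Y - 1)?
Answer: -1/64 ≈ -0.015625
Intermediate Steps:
R(Y) = (2 + Y)/(-1 + Y)
B = -64 (B = (4 + 4)*(-5) + ((2 + 0)/(-1 + 0))*12 = 8*(-5) + (2/(-1))*12 = -40 - 1*2*12 = -40 - 2*12 = -40 - 24 = -64)
1/B = 1/(-64) = -1/64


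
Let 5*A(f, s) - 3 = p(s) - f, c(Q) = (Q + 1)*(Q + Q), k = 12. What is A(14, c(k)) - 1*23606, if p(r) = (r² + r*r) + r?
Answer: 76959/5 ≈ 15392.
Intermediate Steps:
p(r) = r + 2*r² (p(r) = (r² + r²) + r = 2*r² + r = r + 2*r²)
c(Q) = 2*Q*(1 + Q) (c(Q) = (1 + Q)*(2*Q) = 2*Q*(1 + Q))
A(f, s) = ⅗ - f/5 + s*(1 + 2*s)/5 (A(f, s) = ⅗ + (s*(1 + 2*s) - f)/5 = ⅗ + (-f + s*(1 + 2*s))/5 = ⅗ + (-f/5 + s*(1 + 2*s)/5) = ⅗ - f/5 + s*(1 + 2*s)/5)
A(14, c(k)) - 1*23606 = (⅗ - ⅕*14 + (2*12*(1 + 12))*(1 + 2*(2*12*(1 + 12)))/5) - 1*23606 = (⅗ - 14/5 + (2*12*13)*(1 + 2*(2*12*13))/5) - 23606 = (⅗ - 14/5 + (⅕)*312*(1 + 2*312)) - 23606 = (⅗ - 14/5 + (⅕)*312*(1 + 624)) - 23606 = (⅗ - 14/5 + (⅕)*312*625) - 23606 = (⅗ - 14/5 + 39000) - 23606 = 194989/5 - 23606 = 76959/5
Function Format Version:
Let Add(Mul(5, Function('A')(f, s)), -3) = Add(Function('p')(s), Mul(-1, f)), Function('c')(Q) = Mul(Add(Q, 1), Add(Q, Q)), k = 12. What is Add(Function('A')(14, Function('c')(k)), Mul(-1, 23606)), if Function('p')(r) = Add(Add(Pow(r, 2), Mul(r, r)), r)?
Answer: Rational(76959, 5) ≈ 15392.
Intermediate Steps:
Function('p')(r) = Add(r, Mul(2, Pow(r, 2))) (Function('p')(r) = Add(Add(Pow(r, 2), Pow(r, 2)), r) = Add(Mul(2, Pow(r, 2)), r) = Add(r, Mul(2, Pow(r, 2))))
Function('c')(Q) = Mul(2, Q, Add(1, Q)) (Function('c')(Q) = Mul(Add(1, Q), Mul(2, Q)) = Mul(2, Q, Add(1, Q)))
Function('A')(f, s) = Add(Rational(3, 5), Mul(Rational(-1, 5), f), Mul(Rational(1, 5), s, Add(1, Mul(2, s)))) (Function('A')(f, s) = Add(Rational(3, 5), Mul(Rational(1, 5), Add(Mul(s, Add(1, Mul(2, s))), Mul(-1, f)))) = Add(Rational(3, 5), Mul(Rational(1, 5), Add(Mul(-1, f), Mul(s, Add(1, Mul(2, s)))))) = Add(Rational(3, 5), Add(Mul(Rational(-1, 5), f), Mul(Rational(1, 5), s, Add(1, Mul(2, s))))) = Add(Rational(3, 5), Mul(Rational(-1, 5), f), Mul(Rational(1, 5), s, Add(1, Mul(2, s)))))
Add(Function('A')(14, Function('c')(k)), Mul(-1, 23606)) = Add(Add(Rational(3, 5), Mul(Rational(-1, 5), 14), Mul(Rational(1, 5), Mul(2, 12, Add(1, 12)), Add(1, Mul(2, Mul(2, 12, Add(1, 12)))))), Mul(-1, 23606)) = Add(Add(Rational(3, 5), Rational(-14, 5), Mul(Rational(1, 5), Mul(2, 12, 13), Add(1, Mul(2, Mul(2, 12, 13))))), -23606) = Add(Add(Rational(3, 5), Rational(-14, 5), Mul(Rational(1, 5), 312, Add(1, Mul(2, 312)))), -23606) = Add(Add(Rational(3, 5), Rational(-14, 5), Mul(Rational(1, 5), 312, Add(1, 624))), -23606) = Add(Add(Rational(3, 5), Rational(-14, 5), Mul(Rational(1, 5), 312, 625)), -23606) = Add(Add(Rational(3, 5), Rational(-14, 5), 39000), -23606) = Add(Rational(194989, 5), -23606) = Rational(76959, 5)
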